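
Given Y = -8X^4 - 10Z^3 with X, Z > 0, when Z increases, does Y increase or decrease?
Y decreases

Taking the partial derivative:
∂Y/∂Z = -30Z^2

∂Y/∂Z = -30Z^2 < 0 (assuming positive values)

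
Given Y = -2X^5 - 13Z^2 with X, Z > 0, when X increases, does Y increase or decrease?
Y decreases

Taking the partial derivative:
∂Y/∂X = -10X^4

∂Y/∂X = -10X^4 < 0 (assuming positive values)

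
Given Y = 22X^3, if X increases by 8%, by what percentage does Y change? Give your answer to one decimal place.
26.0%

For Y = 22X^3:
If X → X(1 + 0.08)
Then Y → Y · (1 + 0.08)^3
     ≈ Y · 1.2597

Percentage change = ((1 + 0.08)^3 − 1) × 100% ≈ 26.0%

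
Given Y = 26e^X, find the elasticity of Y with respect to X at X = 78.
Elasticity = 78

Elasticity = (dY/dX) · (X/Y)

dY/dX = 26·e^X
At X = 78: dY/dX = 26·e^78, Y = 26·e^78

Elasticity = (26·e^78) · (78 / (26·e^78)) = 78

Interpretation: for a small percentage change in X, the percentage change in Y is approximately 78.00 times as large.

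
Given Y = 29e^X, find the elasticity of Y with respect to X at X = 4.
Elasticity = 4

Elasticity = (dY/dX) · (X/Y)

dY/dX = 29·e^X
At X = 4: dY/dX = 29·e^4, Y = 29·e^4

Elasticity = (29·e^4) · (4 / (29·e^4)) = 4

Interpretation: for a small percentage change in X, the percentage change in Y is approximately 4.00 times as large.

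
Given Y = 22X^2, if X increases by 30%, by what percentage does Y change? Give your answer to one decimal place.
69.0%

For Y = 22X^2:
If X → X(1 + 0.3)
Then Y → Y · (1 + 0.3)^2
     = Y · 1.6900

Percentage change = ((1 + 0.3)^2 − 1) × 100% = 69.0%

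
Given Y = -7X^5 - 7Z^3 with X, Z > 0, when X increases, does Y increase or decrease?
Y decreases

Taking the partial derivative:
∂Y/∂X = -35X^4

∂Y/∂X = -35X^4 < 0 (assuming positive values)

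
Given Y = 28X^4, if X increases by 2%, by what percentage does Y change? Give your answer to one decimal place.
8.2%

For Y = 28X^4:
If X → X(1 + 0.02)
Then Y → Y · (1 + 0.02)^4
     ≈ Y · 1.0824

Percentage change = ((1 + 0.02)^4 − 1) × 100% ≈ 8.2%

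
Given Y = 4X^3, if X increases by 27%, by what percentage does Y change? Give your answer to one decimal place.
104.8%

For Y = 4X^3:
If X → X(1 + 0.27)
Then Y → Y · (1 + 0.27)^3
     ≈ Y · 2.0484

Percentage change = ((1 + 0.27)^3 − 1) × 100% ≈ 104.8%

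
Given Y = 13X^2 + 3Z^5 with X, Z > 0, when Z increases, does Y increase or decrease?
Y increases

Taking the partial derivative:
∂Y/∂Z = 15Z^4

∂Y/∂Z = 15Z^4 > 0 (assuming positive values)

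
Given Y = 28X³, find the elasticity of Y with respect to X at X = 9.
Elasticity = 3

Elasticity = (dY/dX) · (X/Y)

dY/dX = 84·X²
At X = 9: dY/dX = 6804, Y = 20412

Elasticity = 6804 · (9 / 20412) = 3

Interpretation: for a small percentage change in X, the percentage change in Y is approximately 3.00 times as large.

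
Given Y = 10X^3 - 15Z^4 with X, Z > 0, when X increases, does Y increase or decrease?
Y increases

Taking the partial derivative:
∂Y/∂X = 30X^2

∂Y/∂X = 30X^2 > 0 (assuming positive values)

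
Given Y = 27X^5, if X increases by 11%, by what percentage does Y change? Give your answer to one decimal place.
68.5%

For Y = 27X^5:
If X → X(1 + 0.11)
Then Y → Y · (1 + 0.11)^5
     ≈ Y · 1.6851

Percentage change = ((1 + 0.11)^5 − 1) × 100% ≈ 68.5%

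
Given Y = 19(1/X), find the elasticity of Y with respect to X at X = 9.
Elasticity = -1

Elasticity = (dY/dX) · (X/Y)

dY/dX = -19/X²
At X = 9: dY/dX = -19/81, Y = 19/9

Elasticity = (-19/81) · (9 / (19/9)) = -1

Interpretation: for a small percentage change in X, the percentage change in Y is approximately -1.00 times as large.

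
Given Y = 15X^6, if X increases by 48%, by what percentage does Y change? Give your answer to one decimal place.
950.9%

For Y = 15X^6:
If X → X(1 + 0.48)
Then Y → Y · (1 + 0.48)^6
     ≈ Y · 10.5092

Percentage change = ((1 + 0.48)^6 − 1) × 100% ≈ 950.9%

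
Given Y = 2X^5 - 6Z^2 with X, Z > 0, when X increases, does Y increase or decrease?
Y increases

Taking the partial derivative:
∂Y/∂X = 10X^4

∂Y/∂X = 10X^4 > 0 (assuming positive values)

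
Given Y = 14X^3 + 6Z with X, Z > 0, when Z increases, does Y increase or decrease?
Y increases

Taking the partial derivative:
∂Y/∂Z = 6

∂Y/∂Z = 6 > 0 (assuming positive values)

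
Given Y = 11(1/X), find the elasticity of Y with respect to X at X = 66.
Elasticity = -1

Elasticity = (dY/dX) · (X/Y)

dY/dX = -11/X²
At X = 66: dY/dX = -1/396, Y = 1/6

Elasticity = (-1/396) · (66 / (1/6)) = -1

Interpretation: for a small percentage change in X, the percentage change in Y is approximately -1.00 times as large.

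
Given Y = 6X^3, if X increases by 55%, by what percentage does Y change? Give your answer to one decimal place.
272.4%

For Y = 6X^3:
If X → X(1 + 0.55)
Then Y → Y · (1 + 0.55)^3
     ≈ Y · 3.7239

Percentage change = ((1 + 0.55)^3 − 1) × 100% ≈ 272.4%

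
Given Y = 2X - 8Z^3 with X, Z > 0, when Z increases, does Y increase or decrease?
Y decreases

Taking the partial derivative:
∂Y/∂Z = -24Z^2

∂Y/∂Z = -24Z^2 < 0 (assuming positive values)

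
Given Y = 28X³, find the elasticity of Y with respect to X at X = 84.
Elasticity = 3

Elasticity = (dY/dX) · (X/Y)

dY/dX = 84·X²
At X = 84: dY/dX = 592704, Y = 16595712

Elasticity = 592704 · (84 / 16595712) = 3

Interpretation: for a small percentage change in X, the percentage change in Y is approximately 3.00 times as large.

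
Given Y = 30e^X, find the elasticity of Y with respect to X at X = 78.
Elasticity = 78

Elasticity = (dY/dX) · (X/Y)

dY/dX = 30·e^X
At X = 78: dY/dX = 30·e^78, Y = 30·e^78

Elasticity = (30·e^78) · (78 / (30·e^78)) = 78

Interpretation: for a small percentage change in X, the percentage change in Y is approximately 78.00 times as large.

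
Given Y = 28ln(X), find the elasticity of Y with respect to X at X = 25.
Elasticity = 1/ln(25) ≈ 0.3107

Elasticity = (dY/dX) · (X/Y)

dY/dX = 28/X
At X = 25: dY/dX = 28/25, Y = 28·ln(25)

Elasticity = (28/25) · (25 / (28·ln(25))) = 1/ln(25) ≈ 0.3107

Interpretation: for a small percentage change in X, the percentage change in Y is approximately 0.31 times as large.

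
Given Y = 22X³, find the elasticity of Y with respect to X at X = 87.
Elasticity = 3

Elasticity = (dY/dX) · (X/Y)

dY/dX = 66·X²
At X = 87: dY/dX = 499554, Y = 14487066

Elasticity = 499554 · (87 / 14487066) = 3

Interpretation: for a small percentage change in X, the percentage change in Y is approximately 3.00 times as large.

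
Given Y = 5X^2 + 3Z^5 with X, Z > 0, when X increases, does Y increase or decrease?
Y increases

Taking the partial derivative:
∂Y/∂X = 10X

∂Y/∂X = 10X > 0 (assuming positive values)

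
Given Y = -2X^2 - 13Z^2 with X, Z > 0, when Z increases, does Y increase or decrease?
Y decreases

Taking the partial derivative:
∂Y/∂Z = -26Z

∂Y/∂Z = -26Z < 0 (assuming positive values)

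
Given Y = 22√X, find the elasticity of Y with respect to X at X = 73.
Elasticity = 1/2

Elasticity = (dY/dX) · (X/Y)

dY/dX = 11/√X
At X = 73: dY/dX = 11·√73/73, Y = 22·√73

Elasticity = (11·√73/73) · (73 / (22·√73)) = 1/2

Interpretation: for a small percentage change in X, the percentage change in Y is approximately 0.50 times as large.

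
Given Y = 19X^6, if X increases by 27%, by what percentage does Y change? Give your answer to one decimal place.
319.6%

For Y = 19X^6:
If X → X(1 + 0.27)
Then Y → Y · (1 + 0.27)^6
     ≈ Y · 4.1959

Percentage change = ((1 + 0.27)^6 − 1) × 100% ≈ 319.6%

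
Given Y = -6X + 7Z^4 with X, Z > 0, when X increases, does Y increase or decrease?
Y decreases

Taking the partial derivative:
∂Y/∂X = -6

∂Y/∂X = -6 < 0 (assuming positive values)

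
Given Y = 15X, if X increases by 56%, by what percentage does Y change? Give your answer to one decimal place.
56.0%

For Y = 15X:
If X → X(1 + 0.56)
Then Y → Y · (1 + 0.56)^1
     = Y · 1.5600

Percentage change = ((1 + 0.56)^1 − 1) × 100% = 56.0%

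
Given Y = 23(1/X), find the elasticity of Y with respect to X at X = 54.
Elasticity = -1

Elasticity = (dY/dX) · (X/Y)

dY/dX = -23/X²
At X = 54: dY/dX = -23/2916, Y = 23/54

Elasticity = (-23/2916) · (54 / (23/54)) = -1

Interpretation: for a small percentage change in X, the percentage change in Y is approximately -1.00 times as large.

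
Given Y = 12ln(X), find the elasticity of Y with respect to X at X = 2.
Elasticity = 1/ln(2) ≈ 1.4427

Elasticity = (dY/dX) · (X/Y)

dY/dX = 12/X
At X = 2: dY/dX = 6, Y = 12·ln(2)

Elasticity = 6 · (2 / (12·ln(2))) = 1/ln(2) ≈ 1.4427

Interpretation: for a small percentage change in X, the percentage change in Y is approximately 1.44 times as large.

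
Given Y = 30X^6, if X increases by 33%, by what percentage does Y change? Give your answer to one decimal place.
453.5%

For Y = 30X^6:
If X → X(1 + 0.33)
Then Y → Y · (1 + 0.33)^6
     ≈ Y · 5.5349

Percentage change = ((1 + 0.33)^6 − 1) × 100% ≈ 453.5%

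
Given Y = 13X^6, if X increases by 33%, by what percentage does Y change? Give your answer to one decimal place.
453.5%

For Y = 13X^6:
If X → X(1 + 0.33)
Then Y → Y · (1 + 0.33)^6
     ≈ Y · 5.5349

Percentage change = ((1 + 0.33)^6 − 1) × 100% ≈ 453.5%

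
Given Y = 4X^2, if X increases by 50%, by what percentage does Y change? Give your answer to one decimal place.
125.0%

For Y = 4X^2:
If X → X(1 + 0.5)
Then Y → Y · (1 + 0.5)^2
     = Y · 2.2500

Percentage change = ((1 + 0.5)^2 − 1) × 100% = 125.0%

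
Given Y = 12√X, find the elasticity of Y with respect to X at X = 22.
Elasticity = 1/2

Elasticity = (dY/dX) · (X/Y)

dY/dX = 6/√X
At X = 22: dY/dX = 3·√22/11, Y = 12·√22

Elasticity = (3·√22/11) · (22 / (12·√22)) = 1/2

Interpretation: for a small percentage change in X, the percentage change in Y is approximately 0.50 times as large.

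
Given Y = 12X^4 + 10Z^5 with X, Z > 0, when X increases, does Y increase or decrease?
Y increases

Taking the partial derivative:
∂Y/∂X = 48X^3

∂Y/∂X = 48X^3 > 0 (assuming positive values)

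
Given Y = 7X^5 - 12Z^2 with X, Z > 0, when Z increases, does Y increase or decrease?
Y decreases

Taking the partial derivative:
∂Y/∂Z = -24Z

∂Y/∂Z = -24Z < 0 (assuming positive values)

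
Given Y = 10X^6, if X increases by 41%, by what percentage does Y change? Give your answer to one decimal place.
685.8%

For Y = 10X^6:
If X → X(1 + 0.41)
Then Y → Y · (1 + 0.41)^6
     ≈ Y · 7.8580

Percentage change = ((1 + 0.41)^6 − 1) × 100% ≈ 685.8%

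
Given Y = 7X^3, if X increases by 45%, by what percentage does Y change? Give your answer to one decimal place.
204.9%

For Y = 7X^3:
If X → X(1 + 0.45)
Then Y → Y · (1 + 0.45)^3
     ≈ Y · 3.0486

Percentage change = ((1 + 0.45)^3 − 1) × 100% ≈ 204.9%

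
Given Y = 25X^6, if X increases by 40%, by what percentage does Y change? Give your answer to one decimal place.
653.0%

For Y = 25X^6:
If X → X(1 + 0.4)
Then Y → Y · (1 + 0.4)^6
     ≈ Y · 7.5295

Percentage change = ((1 + 0.4)^6 − 1) × 100% ≈ 653.0%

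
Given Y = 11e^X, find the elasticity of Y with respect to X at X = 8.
Elasticity = 8

Elasticity = (dY/dX) · (X/Y)

dY/dX = 11·e^X
At X = 8: dY/dX = 11·e^8, Y = 11·e^8

Elasticity = (11·e^8) · (8 / (11·e^8)) = 8

Interpretation: for a small percentage change in X, the percentage change in Y is approximately 8.00 times as large.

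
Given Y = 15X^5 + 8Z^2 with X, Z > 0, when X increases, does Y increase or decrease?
Y increases

Taking the partial derivative:
∂Y/∂X = 75X^4

∂Y/∂X = 75X^4 > 0 (assuming positive values)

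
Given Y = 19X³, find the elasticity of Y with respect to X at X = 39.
Elasticity = 3

Elasticity = (dY/dX) · (X/Y)

dY/dX = 57·X²
At X = 39: dY/dX = 86697, Y = 1127061

Elasticity = 86697 · (39 / 1127061) = 3

Interpretation: for a small percentage change in X, the percentage change in Y is approximately 3.00 times as large.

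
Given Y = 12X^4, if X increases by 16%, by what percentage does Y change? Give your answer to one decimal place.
81.1%

For Y = 12X^4:
If X → X(1 + 0.16)
Then Y → Y · (1 + 0.16)^4
     ≈ Y · 1.8106

Percentage change = ((1 + 0.16)^4 − 1) × 100% ≈ 81.1%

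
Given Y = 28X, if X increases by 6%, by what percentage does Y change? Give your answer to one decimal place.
6.0%

For Y = 28X:
If X → X(1 + 0.06)
Then Y → Y · (1 + 0.06)^1
     = Y · 1.0600

Percentage change = ((1 + 0.06)^1 − 1) × 100% = 6.0%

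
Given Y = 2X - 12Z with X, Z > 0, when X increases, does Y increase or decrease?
Y increases

Taking the partial derivative:
∂Y/∂X = 2

∂Y/∂X = 2 > 0 (assuming positive values)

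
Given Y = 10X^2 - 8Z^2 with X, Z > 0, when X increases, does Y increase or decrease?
Y increases

Taking the partial derivative:
∂Y/∂X = 20X

∂Y/∂X = 20X > 0 (assuming positive values)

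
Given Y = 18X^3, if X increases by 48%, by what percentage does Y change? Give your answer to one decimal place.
224.2%

For Y = 18X^3:
If X → X(1 + 0.48)
Then Y → Y · (1 + 0.48)^3
     ≈ Y · 3.2418

Percentage change = ((1 + 0.48)^3 − 1) × 100% ≈ 224.2%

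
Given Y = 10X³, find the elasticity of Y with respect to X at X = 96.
Elasticity = 3

Elasticity = (dY/dX) · (X/Y)

dY/dX = 30·X²
At X = 96: dY/dX = 276480, Y = 8847360

Elasticity = 276480 · (96 / 8847360) = 3

Interpretation: for a small percentage change in X, the percentage change in Y is approximately 3.00 times as large.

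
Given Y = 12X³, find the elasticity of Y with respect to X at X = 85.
Elasticity = 3

Elasticity = (dY/dX) · (X/Y)

dY/dX = 36·X²
At X = 85: dY/dX = 260100, Y = 7369500

Elasticity = 260100 · (85 / 7369500) = 3

Interpretation: for a small percentage change in X, the percentage change in Y is approximately 3.00 times as large.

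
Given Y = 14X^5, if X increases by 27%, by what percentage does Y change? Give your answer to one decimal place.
230.4%

For Y = 14X^5:
If X → X(1 + 0.27)
Then Y → Y · (1 + 0.27)^5
     ≈ Y · 3.3038

Percentage change = ((1 + 0.27)^5 − 1) × 100% ≈ 230.4%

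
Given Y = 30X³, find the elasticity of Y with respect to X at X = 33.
Elasticity = 3

Elasticity = (dY/dX) · (X/Y)

dY/dX = 90·X²
At X = 33: dY/dX = 98010, Y = 1078110

Elasticity = 98010 · (33 / 1078110) = 3

Interpretation: for a small percentage change in X, the percentage change in Y is approximately 3.00 times as large.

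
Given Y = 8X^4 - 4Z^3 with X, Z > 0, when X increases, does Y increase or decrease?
Y increases

Taking the partial derivative:
∂Y/∂X = 32X^3

∂Y/∂X = 32X^3 > 0 (assuming positive values)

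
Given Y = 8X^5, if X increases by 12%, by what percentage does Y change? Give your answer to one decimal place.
76.2%

For Y = 8X^5:
If X → X(1 + 0.12)
Then Y → Y · (1 + 0.12)^5
     ≈ Y · 1.7623

Percentage change = ((1 + 0.12)^5 − 1) × 100% ≈ 76.2%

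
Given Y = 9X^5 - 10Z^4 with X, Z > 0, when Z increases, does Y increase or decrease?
Y decreases

Taking the partial derivative:
∂Y/∂Z = -40Z^3

∂Y/∂Z = -40Z^3 < 0 (assuming positive values)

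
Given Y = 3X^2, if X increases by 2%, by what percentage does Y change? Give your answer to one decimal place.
4.0%

For Y = 3X^2:
If X → X(1 + 0.02)
Then Y → Y · (1 + 0.02)^2
     = Y · 1.0404

Percentage change = ((1 + 0.02)^2 − 1) × 100% ≈ 4.0%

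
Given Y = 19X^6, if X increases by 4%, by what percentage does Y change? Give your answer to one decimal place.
26.5%

For Y = 19X^6:
If X → X(1 + 0.04)
Then Y → Y · (1 + 0.04)^6
     ≈ Y · 1.2653

Percentage change = ((1 + 0.04)^6 − 1) × 100% ≈ 26.5%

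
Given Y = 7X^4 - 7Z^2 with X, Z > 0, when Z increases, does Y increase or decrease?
Y decreases

Taking the partial derivative:
∂Y/∂Z = -14Z

∂Y/∂Z = -14Z < 0 (assuming positive values)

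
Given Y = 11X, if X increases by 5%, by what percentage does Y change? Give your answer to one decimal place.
5.0%

For Y = 11X:
If X → X(1 + 0.05)
Then Y → Y · (1 + 0.05)^1
     = Y · 1.0500

Percentage change = ((1 + 0.05)^1 − 1) × 100% = 5.0%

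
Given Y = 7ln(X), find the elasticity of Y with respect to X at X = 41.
Elasticity = 1/ln(41) ≈ 0.2693

Elasticity = (dY/dX) · (X/Y)

dY/dX = 7/X
At X = 41: dY/dX = 7/41, Y = 7·ln(41)

Elasticity = (7/41) · (41 / (7·ln(41))) = 1/ln(41) ≈ 0.2693

Interpretation: for a small percentage change in X, the percentage change in Y is approximately 0.27 times as large.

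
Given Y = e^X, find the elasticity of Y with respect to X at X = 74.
Elasticity = 74

Elasticity = (dY/dX) · (X/Y)

dY/dX = e^X
At X = 74: dY/dX = e^74, Y = e^74

Elasticity = (e^74) · (74 / (e^74)) = 74

Interpretation: for a small percentage change in X, the percentage change in Y is approximately 74.00 times as large.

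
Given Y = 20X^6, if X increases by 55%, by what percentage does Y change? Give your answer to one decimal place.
1286.7%

For Y = 20X^6:
If X → X(1 + 0.55)
Then Y → Y · (1 + 0.55)^6
     ≈ Y · 13.8672

Percentage change = ((1 + 0.55)^6 − 1) × 100% ≈ 1286.7%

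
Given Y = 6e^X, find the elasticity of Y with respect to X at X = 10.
Elasticity = 10

Elasticity = (dY/dX) · (X/Y)

dY/dX = 6·e^X
At X = 10: dY/dX = 6·e^10, Y = 6·e^10

Elasticity = (6·e^10) · (10 / (6·e^10)) = 10

Interpretation: for a small percentage change in X, the percentage change in Y is approximately 10.00 times as large.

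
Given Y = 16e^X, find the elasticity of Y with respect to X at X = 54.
Elasticity = 54

Elasticity = (dY/dX) · (X/Y)

dY/dX = 16·e^X
At X = 54: dY/dX = 16·e^54, Y = 16·e^54

Elasticity = (16·e^54) · (54 / (16·e^54)) = 54

Interpretation: for a small percentage change in X, the percentage change in Y is approximately 54.00 times as large.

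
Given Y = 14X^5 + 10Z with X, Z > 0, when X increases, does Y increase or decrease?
Y increases

Taking the partial derivative:
∂Y/∂X = 70X^4

∂Y/∂X = 70X^4 > 0 (assuming positive values)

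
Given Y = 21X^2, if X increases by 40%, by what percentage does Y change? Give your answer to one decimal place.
96.0%

For Y = 21X^2:
If X → X(1 + 0.4)
Then Y → Y · (1 + 0.4)^2
     = Y · 1.9600

Percentage change = ((1 + 0.4)^2 − 1) × 100% = 96.0%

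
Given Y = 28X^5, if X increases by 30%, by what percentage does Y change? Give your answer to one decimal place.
271.3%

For Y = 28X^5:
If X → X(1 + 0.3)
Then Y → Y · (1 + 0.3)^5
     ≈ Y · 3.7129

Percentage change = ((1 + 0.3)^5 − 1) × 100% ≈ 271.3%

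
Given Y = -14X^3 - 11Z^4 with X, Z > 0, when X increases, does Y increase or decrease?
Y decreases

Taking the partial derivative:
∂Y/∂X = -42X^2

∂Y/∂X = -42X^2 < 0 (assuming positive values)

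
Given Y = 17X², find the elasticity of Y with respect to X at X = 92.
Elasticity = 2

Elasticity = (dY/dX) · (X/Y)

dY/dX = 34·X
At X = 92: dY/dX = 3128, Y = 143888

Elasticity = 3128 · (92 / 143888) = 2

Interpretation: for a small percentage change in X, the percentage change in Y is approximately 2.00 times as large.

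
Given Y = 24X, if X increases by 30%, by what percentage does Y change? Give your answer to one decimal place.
30.0%

For Y = 24X:
If X → X(1 + 0.3)
Then Y → Y · (1 + 0.3)^1
     = Y · 1.3000

Percentage change = ((1 + 0.3)^1 − 1) × 100% = 30.0%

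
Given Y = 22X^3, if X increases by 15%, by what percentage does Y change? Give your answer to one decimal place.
52.1%

For Y = 22X^3:
If X → X(1 + 0.15)
Then Y → Y · (1 + 0.15)^3
     ≈ Y · 1.5209

Percentage change = ((1 + 0.15)^3 − 1) × 100% ≈ 52.1%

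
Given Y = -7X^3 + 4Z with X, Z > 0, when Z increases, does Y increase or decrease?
Y increases

Taking the partial derivative:
∂Y/∂Z = 4

∂Y/∂Z = 4 > 0 (assuming positive values)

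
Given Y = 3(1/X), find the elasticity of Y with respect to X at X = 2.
Elasticity = -1

Elasticity = (dY/dX) · (X/Y)

dY/dX = -3/X²
At X = 2: dY/dX = -3/4, Y = 3/2

Elasticity = (-3/4) · (2 / (3/2)) = -1

Interpretation: for a small percentage change in X, the percentage change in Y is approximately -1.00 times as large.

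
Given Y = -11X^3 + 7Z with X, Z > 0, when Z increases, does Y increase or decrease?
Y increases

Taking the partial derivative:
∂Y/∂Z = 7

∂Y/∂Z = 7 > 0 (assuming positive values)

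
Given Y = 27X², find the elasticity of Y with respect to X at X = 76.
Elasticity = 2

Elasticity = (dY/dX) · (X/Y)

dY/dX = 54·X
At X = 76: dY/dX = 4104, Y = 155952

Elasticity = 4104 · (76 / 155952) = 2

Interpretation: for a small percentage change in X, the percentage change in Y is approximately 2.00 times as large.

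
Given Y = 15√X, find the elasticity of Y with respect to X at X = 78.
Elasticity = 1/2

Elasticity = (dY/dX) · (X/Y)

dY/dX = 15/(2·√X)
At X = 78: dY/dX = 5·√78/52, Y = 15·√78

Elasticity = (5·√78/52) · (78 / (15·√78)) = 1/2

Interpretation: for a small percentage change in X, the percentage change in Y is approximately 0.50 times as large.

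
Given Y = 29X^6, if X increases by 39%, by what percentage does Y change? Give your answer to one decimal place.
621.3%

For Y = 29X^6:
If X → X(1 + 0.39)
Then Y → Y · (1 + 0.39)^6
     ≈ Y · 7.2125

Percentage change = ((1 + 0.39)^6 − 1) × 100% ≈ 621.3%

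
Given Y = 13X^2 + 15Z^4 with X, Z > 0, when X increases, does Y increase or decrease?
Y increases

Taking the partial derivative:
∂Y/∂X = 26X

∂Y/∂X = 26X > 0 (assuming positive values)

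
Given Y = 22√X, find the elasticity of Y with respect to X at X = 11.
Elasticity = 1/2

Elasticity = (dY/dX) · (X/Y)

dY/dX = 11/√X
At X = 11: dY/dX = √11, Y = 22·√11

Elasticity = (√11) · (11 / (22·√11)) = 1/2

Interpretation: for a small percentage change in X, the percentage change in Y is approximately 0.50 times as large.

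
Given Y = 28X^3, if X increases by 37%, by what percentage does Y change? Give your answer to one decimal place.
157.1%

For Y = 28X^3:
If X → X(1 + 0.37)
Then Y → Y · (1 + 0.37)^3
     ≈ Y · 2.5714

Percentage change = ((1 + 0.37)^3 − 1) × 100% ≈ 157.1%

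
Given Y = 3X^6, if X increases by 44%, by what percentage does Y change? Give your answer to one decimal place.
791.6%

For Y = 3X^6:
If X → X(1 + 0.44)
Then Y → Y · (1 + 0.44)^6
     ≈ Y · 8.9161

Percentage change = ((1 + 0.44)^6 − 1) × 100% ≈ 791.6%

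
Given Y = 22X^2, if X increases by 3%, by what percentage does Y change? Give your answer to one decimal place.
6.1%

For Y = 22X^2:
If X → X(1 + 0.03)
Then Y → Y · (1 + 0.03)^2
     = Y · 1.0609

Percentage change = ((1 + 0.03)^2 − 1) × 100% ≈ 6.1%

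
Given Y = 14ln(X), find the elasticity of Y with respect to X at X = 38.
Elasticity = 1/ln(38) ≈ 0.2749

Elasticity = (dY/dX) · (X/Y)

dY/dX = 14/X
At X = 38: dY/dX = 7/19, Y = 14·ln(38)

Elasticity = (7/19) · (38 / (14·ln(38))) = 1/ln(38) ≈ 0.2749

Interpretation: for a small percentage change in X, the percentage change in Y is approximately 0.27 times as large.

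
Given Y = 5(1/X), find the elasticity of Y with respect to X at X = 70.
Elasticity = -1

Elasticity = (dY/dX) · (X/Y)

dY/dX = -5/X²
At X = 70: dY/dX = -1/980, Y = 1/14

Elasticity = (-1/980) · (70 / (1/14)) = -1

Interpretation: for a small percentage change in X, the percentage change in Y is approximately -1.00 times as large.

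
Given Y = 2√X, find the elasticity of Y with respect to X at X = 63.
Elasticity = 1/2

Elasticity = (dY/dX) · (X/Y)

dY/dX = 1/√X
At X = 63: dY/dX = √7/21, Y = 6·√7

Elasticity = (√7/21) · (63 / (6·√7)) = 1/2

Interpretation: for a small percentage change in X, the percentage change in Y is approximately 0.50 times as large.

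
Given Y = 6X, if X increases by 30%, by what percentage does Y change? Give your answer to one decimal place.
30.0%

For Y = 6X:
If X → X(1 + 0.3)
Then Y → Y · (1 + 0.3)^1
     = Y · 1.3000

Percentage change = ((1 + 0.3)^1 − 1) × 100% = 30.0%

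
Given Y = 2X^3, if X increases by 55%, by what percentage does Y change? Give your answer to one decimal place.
272.4%

For Y = 2X^3:
If X → X(1 + 0.55)
Then Y → Y · (1 + 0.55)^3
     ≈ Y · 3.7239

Percentage change = ((1 + 0.55)^3 − 1) × 100% ≈ 272.4%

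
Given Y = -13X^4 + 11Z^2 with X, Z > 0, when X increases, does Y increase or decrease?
Y decreases

Taking the partial derivative:
∂Y/∂X = -52X^3

∂Y/∂X = -52X^3 < 0 (assuming positive values)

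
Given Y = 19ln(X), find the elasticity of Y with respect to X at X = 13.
Elasticity = 1/ln(13) ≈ 0.3899

Elasticity = (dY/dX) · (X/Y)

dY/dX = 19/X
At X = 13: dY/dX = 19/13, Y = 19·ln(13)

Elasticity = (19/13) · (13 / (19·ln(13))) = 1/ln(13) ≈ 0.3899

Interpretation: for a small percentage change in X, the percentage change in Y is approximately 0.39 times as large.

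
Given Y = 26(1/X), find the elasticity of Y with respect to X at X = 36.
Elasticity = -1

Elasticity = (dY/dX) · (X/Y)

dY/dX = -26/X²
At X = 36: dY/dX = -13/648, Y = 13/18

Elasticity = (-13/648) · (36 / (13/18)) = -1

Interpretation: for a small percentage change in X, the percentage change in Y is approximately -1.00 times as large.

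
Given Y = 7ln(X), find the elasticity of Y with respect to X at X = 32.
Elasticity = 1/ln(32) ≈ 0.2885

Elasticity = (dY/dX) · (X/Y)

dY/dX = 7/X
At X = 32: dY/dX = 7/32, Y = 7·ln(32)

Elasticity = (7/32) · (32 / (7·ln(32))) = 1/ln(32) ≈ 0.2885

Interpretation: for a small percentage change in X, the percentage change in Y is approximately 0.29 times as large.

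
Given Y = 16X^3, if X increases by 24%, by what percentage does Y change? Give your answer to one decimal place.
90.7%

For Y = 16X^3:
If X → X(1 + 0.24)
Then Y → Y · (1 + 0.24)^3
     ≈ Y · 1.9066

Percentage change = ((1 + 0.24)^3 − 1) × 100% ≈ 90.7%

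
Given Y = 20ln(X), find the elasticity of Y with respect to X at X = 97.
Elasticity = 1/ln(97) ≈ 0.2186

Elasticity = (dY/dX) · (X/Y)

dY/dX = 20/X
At X = 97: dY/dX = 20/97, Y = 20·ln(97)

Elasticity = (20/97) · (97 / (20·ln(97))) = 1/ln(97) ≈ 0.2186

Interpretation: for a small percentage change in X, the percentage change in Y is approximately 0.22 times as large.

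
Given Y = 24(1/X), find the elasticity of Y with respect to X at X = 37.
Elasticity = -1

Elasticity = (dY/dX) · (X/Y)

dY/dX = -24/X²
At X = 37: dY/dX = -24/1369, Y = 24/37

Elasticity = (-24/1369) · (37 / (24/37)) = -1

Interpretation: for a small percentage change in X, the percentage change in Y is approximately -1.00 times as large.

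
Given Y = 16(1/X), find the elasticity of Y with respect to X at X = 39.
Elasticity = -1

Elasticity = (dY/dX) · (X/Y)

dY/dX = -16/X²
At X = 39: dY/dX = -16/1521, Y = 16/39

Elasticity = (-16/1521) · (39 / (16/39)) = -1

Interpretation: for a small percentage change in X, the percentage change in Y is approximately -1.00 times as large.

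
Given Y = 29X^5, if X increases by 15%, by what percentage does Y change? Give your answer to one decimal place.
101.1%

For Y = 29X^5:
If X → X(1 + 0.15)
Then Y → Y · (1 + 0.15)^5
     ≈ Y · 2.0114

Percentage change = ((1 + 0.15)^5 − 1) × 100% ≈ 101.1%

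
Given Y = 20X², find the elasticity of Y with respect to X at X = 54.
Elasticity = 2

Elasticity = (dY/dX) · (X/Y)

dY/dX = 40·X
At X = 54: dY/dX = 2160, Y = 58320

Elasticity = 2160 · (54 / 58320) = 2

Interpretation: for a small percentage change in X, the percentage change in Y is approximately 2.00 times as large.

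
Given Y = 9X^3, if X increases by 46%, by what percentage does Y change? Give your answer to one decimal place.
211.2%

For Y = 9X^3:
If X → X(1 + 0.46)
Then Y → Y · (1 + 0.46)^3
     ≈ Y · 3.1121

Percentage change = ((1 + 0.46)^3 − 1) × 100% ≈ 211.2%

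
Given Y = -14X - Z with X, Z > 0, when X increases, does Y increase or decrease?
Y decreases

Taking the partial derivative:
∂Y/∂X = -14

∂Y/∂X = -14 < 0 (assuming positive values)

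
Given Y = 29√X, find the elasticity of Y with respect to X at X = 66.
Elasticity = 1/2

Elasticity = (dY/dX) · (X/Y)

dY/dX = 29/(2·√X)
At X = 66: dY/dX = 29·√66/132, Y = 29·√66

Elasticity = (29·√66/132) · (66 / (29·√66)) = 1/2

Interpretation: for a small percentage change in X, the percentage change in Y is approximately 0.50 times as large.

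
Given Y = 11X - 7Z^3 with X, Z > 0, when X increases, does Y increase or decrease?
Y increases

Taking the partial derivative:
∂Y/∂X = 11

∂Y/∂X = 11 > 0 (assuming positive values)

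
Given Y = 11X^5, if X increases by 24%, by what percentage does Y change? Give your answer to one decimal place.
193.2%

For Y = 11X^5:
If X → X(1 + 0.24)
Then Y → Y · (1 + 0.24)^5
     ≈ Y · 2.9316

Percentage change = ((1 + 0.24)^5 − 1) × 100% ≈ 193.2%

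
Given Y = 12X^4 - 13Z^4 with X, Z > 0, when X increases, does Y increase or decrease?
Y increases

Taking the partial derivative:
∂Y/∂X = 48X^3

∂Y/∂X = 48X^3 > 0 (assuming positive values)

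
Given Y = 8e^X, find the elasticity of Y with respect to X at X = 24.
Elasticity = 24

Elasticity = (dY/dX) · (X/Y)

dY/dX = 8·e^X
At X = 24: dY/dX = 8·e^24, Y = 8·e^24

Elasticity = (8·e^24) · (24 / (8·e^24)) = 24

Interpretation: for a small percentage change in X, the percentage change in Y is approximately 24.00 times as large.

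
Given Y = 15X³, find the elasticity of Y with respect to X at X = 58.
Elasticity = 3

Elasticity = (dY/dX) · (X/Y)

dY/dX = 45·X²
At X = 58: dY/dX = 151380, Y = 2926680

Elasticity = 151380 · (58 / 2926680) = 3

Interpretation: for a small percentage change in X, the percentage change in Y is approximately 3.00 times as large.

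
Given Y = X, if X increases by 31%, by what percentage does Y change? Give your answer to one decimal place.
31.0%

For Y = X:
If X → X(1 + 0.31)
Then Y → Y · (1 + 0.31)^1
     = Y · 1.3100

Percentage change = ((1 + 0.31)^1 − 1) × 100% = 31.0%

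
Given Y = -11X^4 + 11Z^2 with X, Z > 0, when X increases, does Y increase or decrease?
Y decreases

Taking the partial derivative:
∂Y/∂X = -44X^3

∂Y/∂X = -44X^3 < 0 (assuming positive values)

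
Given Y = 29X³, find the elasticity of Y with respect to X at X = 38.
Elasticity = 3

Elasticity = (dY/dX) · (X/Y)

dY/dX = 87·X²
At X = 38: dY/dX = 125628, Y = 1591288

Elasticity = 125628 · (38 / 1591288) = 3

Interpretation: for a small percentage change in X, the percentage change in Y is approximately 3.00 times as large.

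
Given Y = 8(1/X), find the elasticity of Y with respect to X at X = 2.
Elasticity = -1

Elasticity = (dY/dX) · (X/Y)

dY/dX = -8/X²
At X = 2: dY/dX = -2, Y = 4

Elasticity = (-2) · (2 / 4) = -1

Interpretation: for a small percentage change in X, the percentage change in Y is approximately -1.00 times as large.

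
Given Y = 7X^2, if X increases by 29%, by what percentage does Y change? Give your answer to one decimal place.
66.4%

For Y = 7X^2:
If X → X(1 + 0.29)
Then Y → Y · (1 + 0.29)^2
     = Y · 1.6641

Percentage change = ((1 + 0.29)^2 − 1) × 100% ≈ 66.4%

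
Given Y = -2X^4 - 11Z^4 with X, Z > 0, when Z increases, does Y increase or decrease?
Y decreases

Taking the partial derivative:
∂Y/∂Z = -44Z^3

∂Y/∂Z = -44Z^3 < 0 (assuming positive values)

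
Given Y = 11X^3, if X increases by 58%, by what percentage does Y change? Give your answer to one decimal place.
294.4%

For Y = 11X^3:
If X → X(1 + 0.58)
Then Y → Y · (1 + 0.58)^3
     ≈ Y · 3.9443

Percentage change = ((1 + 0.58)^3 − 1) × 100% ≈ 294.4%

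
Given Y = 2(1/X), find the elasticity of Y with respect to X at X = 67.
Elasticity = -1

Elasticity = (dY/dX) · (X/Y)

dY/dX = -2/X²
At X = 67: dY/dX = -2/4489, Y = 2/67

Elasticity = (-2/4489) · (67 / (2/67)) = -1

Interpretation: for a small percentage change in X, the percentage change in Y is approximately -1.00 times as large.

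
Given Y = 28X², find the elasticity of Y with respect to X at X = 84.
Elasticity = 2

Elasticity = (dY/dX) · (X/Y)

dY/dX = 56·X
At X = 84: dY/dX = 4704, Y = 197568

Elasticity = 4704 · (84 / 197568) = 2

Interpretation: for a small percentage change in X, the percentage change in Y is approximately 2.00 times as large.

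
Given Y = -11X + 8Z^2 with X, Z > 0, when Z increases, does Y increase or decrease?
Y increases

Taking the partial derivative:
∂Y/∂Z = 16Z

∂Y/∂Z = 16Z > 0 (assuming positive values)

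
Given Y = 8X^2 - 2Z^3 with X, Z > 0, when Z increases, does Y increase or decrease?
Y decreases

Taking the partial derivative:
∂Y/∂Z = -6Z^2

∂Y/∂Z = -6Z^2 < 0 (assuming positive values)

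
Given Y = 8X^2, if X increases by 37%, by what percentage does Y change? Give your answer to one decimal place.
87.7%

For Y = 8X^2:
If X → X(1 + 0.37)
Then Y → Y · (1 + 0.37)^2
     = Y · 1.8769

Percentage change = ((1 + 0.37)^2 − 1) × 100% ≈ 87.7%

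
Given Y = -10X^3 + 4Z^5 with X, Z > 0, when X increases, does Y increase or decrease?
Y decreases

Taking the partial derivative:
∂Y/∂X = -30X^2

∂Y/∂X = -30X^2 < 0 (assuming positive values)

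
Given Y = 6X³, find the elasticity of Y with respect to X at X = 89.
Elasticity = 3

Elasticity = (dY/dX) · (X/Y)

dY/dX = 18·X²
At X = 89: dY/dX = 142578, Y = 4229814

Elasticity = 142578 · (89 / 4229814) = 3

Interpretation: for a small percentage change in X, the percentage change in Y is approximately 3.00 times as large.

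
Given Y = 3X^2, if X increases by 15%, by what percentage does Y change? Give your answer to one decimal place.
32.3%

For Y = 3X^2:
If X → X(1 + 0.15)
Then Y → Y · (1 + 0.15)^2
     = Y · 1.3225

Percentage change = ((1 + 0.15)^2 − 1) × 100% ≈ 32.3%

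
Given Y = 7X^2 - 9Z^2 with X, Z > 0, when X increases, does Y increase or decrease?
Y increases

Taking the partial derivative:
∂Y/∂X = 14X

∂Y/∂X = 14X > 0 (assuming positive values)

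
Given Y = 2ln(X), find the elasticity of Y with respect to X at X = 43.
Elasticity = 1/ln(43) ≈ 0.2659

Elasticity = (dY/dX) · (X/Y)

dY/dX = 2/X
At X = 43: dY/dX = 2/43, Y = 2·ln(43)

Elasticity = (2/43) · (43 / (2·ln(43))) = 1/ln(43) ≈ 0.2659

Interpretation: for a small percentage change in X, the percentage change in Y is approximately 0.27 times as large.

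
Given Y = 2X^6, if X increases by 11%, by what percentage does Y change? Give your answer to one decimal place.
87.0%

For Y = 2X^6:
If X → X(1 + 0.11)
Then Y → Y · (1 + 0.11)^6
     ≈ Y · 1.8704

Percentage change = ((1 + 0.11)^6 − 1) × 100% ≈ 87.0%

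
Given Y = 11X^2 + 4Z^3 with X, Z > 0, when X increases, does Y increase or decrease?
Y increases

Taking the partial derivative:
∂Y/∂X = 22X

∂Y/∂X = 22X > 0 (assuming positive values)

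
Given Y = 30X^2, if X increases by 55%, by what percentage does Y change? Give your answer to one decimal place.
140.3%

For Y = 30X^2:
If X → X(1 + 0.55)
Then Y → Y · (1 + 0.55)^2
     = Y · 2.4025

Percentage change = ((1 + 0.55)^2 − 1) × 100% ≈ 140.3%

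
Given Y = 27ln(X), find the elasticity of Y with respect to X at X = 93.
Elasticity = 1/ln(93) ≈ 0.2206

Elasticity = (dY/dX) · (X/Y)

dY/dX = 27/X
At X = 93: dY/dX = 9/31, Y = 27·ln(93)

Elasticity = (9/31) · (93 / (27·ln(93))) = 1/ln(93) ≈ 0.2206

Interpretation: for a small percentage change in X, the percentage change in Y is approximately 0.22 times as large.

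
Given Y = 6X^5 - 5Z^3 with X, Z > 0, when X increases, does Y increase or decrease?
Y increases

Taking the partial derivative:
∂Y/∂X = 30X^4

∂Y/∂X = 30X^4 > 0 (assuming positive values)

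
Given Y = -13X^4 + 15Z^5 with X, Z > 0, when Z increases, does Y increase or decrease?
Y increases

Taking the partial derivative:
∂Y/∂Z = 75Z^4

∂Y/∂Z = 75Z^4 > 0 (assuming positive values)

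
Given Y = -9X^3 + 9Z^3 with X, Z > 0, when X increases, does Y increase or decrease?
Y decreases

Taking the partial derivative:
∂Y/∂X = -27X^2

∂Y/∂X = -27X^2 < 0 (assuming positive values)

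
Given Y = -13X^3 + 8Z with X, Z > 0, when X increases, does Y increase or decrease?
Y decreases

Taking the partial derivative:
∂Y/∂X = -39X^2

∂Y/∂X = -39X^2 < 0 (assuming positive values)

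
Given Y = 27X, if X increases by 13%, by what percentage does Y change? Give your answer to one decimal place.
13.0%

For Y = 27X:
If X → X(1 + 0.13)
Then Y → Y · (1 + 0.13)^1
     = Y · 1.1300

Percentage change = ((1 + 0.13)^1 − 1) × 100% = 13.0%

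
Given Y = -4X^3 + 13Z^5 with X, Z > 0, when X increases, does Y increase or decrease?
Y decreases

Taking the partial derivative:
∂Y/∂X = -12X^2

∂Y/∂X = -12X^2 < 0 (assuming positive values)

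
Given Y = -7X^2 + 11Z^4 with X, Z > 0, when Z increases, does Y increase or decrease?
Y increases

Taking the partial derivative:
∂Y/∂Z = 44Z^3

∂Y/∂Z = 44Z^3 > 0 (assuming positive values)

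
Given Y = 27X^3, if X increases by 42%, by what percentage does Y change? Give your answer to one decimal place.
186.3%

For Y = 27X^3:
If X → X(1 + 0.42)
Then Y → Y · (1 + 0.42)^3
     ≈ Y · 2.8633

Percentage change = ((1 + 0.42)^3 − 1) × 100% ≈ 186.3%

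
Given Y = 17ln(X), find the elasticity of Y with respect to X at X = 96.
Elasticity = 1/ln(96) ≈ 0.2191

Elasticity = (dY/dX) · (X/Y)

dY/dX = 17/X
At X = 96: dY/dX = 17/96, Y = 17·ln(96)

Elasticity = (17/96) · (96 / (17·ln(96))) = 1/ln(96) ≈ 0.2191

Interpretation: for a small percentage change in X, the percentage change in Y is approximately 0.22 times as large.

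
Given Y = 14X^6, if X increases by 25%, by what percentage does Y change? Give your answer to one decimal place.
281.5%

For Y = 14X^6:
If X → X(1 + 0.25)
Then Y → Y · (1 + 0.25)^6
     ≈ Y · 3.8147

Percentage change = ((1 + 0.25)^6 − 1) × 100% ≈ 281.5%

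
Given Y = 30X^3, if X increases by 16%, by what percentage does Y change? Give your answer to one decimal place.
56.1%

For Y = 30X^3:
If X → X(1 + 0.16)
Then Y → Y · (1 + 0.16)^3
     ≈ Y · 1.5609

Percentage change = ((1 + 0.16)^3 − 1) × 100% ≈ 56.1%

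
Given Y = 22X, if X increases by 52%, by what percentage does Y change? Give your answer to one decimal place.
52.0%

For Y = 22X:
If X → X(1 + 0.52)
Then Y → Y · (1 + 0.52)^1
     = Y · 1.5200

Percentage change = ((1 + 0.52)^1 − 1) × 100% = 52.0%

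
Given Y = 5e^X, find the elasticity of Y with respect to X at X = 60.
Elasticity = 60

Elasticity = (dY/dX) · (X/Y)

dY/dX = 5·e^X
At X = 60: dY/dX = 5·e^60, Y = 5·e^60

Elasticity = (5·e^60) · (60 / (5·e^60)) = 60

Interpretation: for a small percentage change in X, the percentage change in Y is approximately 60.00 times as large.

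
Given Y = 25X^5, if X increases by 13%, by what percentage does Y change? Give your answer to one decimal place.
84.2%

For Y = 25X^5:
If X → X(1 + 0.13)
Then Y → Y · (1 + 0.13)^5
     ≈ Y · 1.8424

Percentage change = ((1 + 0.13)^5 − 1) × 100% ≈ 84.2%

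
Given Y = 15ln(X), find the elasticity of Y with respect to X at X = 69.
Elasticity = 1/ln(69) ≈ 0.2362

Elasticity = (dY/dX) · (X/Y)

dY/dX = 15/X
At X = 69: dY/dX = 5/23, Y = 15·ln(69)

Elasticity = (5/23) · (69 / (15·ln(69))) = 1/ln(69) ≈ 0.2362

Interpretation: for a small percentage change in X, the percentage change in Y is approximately 0.24 times as large.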